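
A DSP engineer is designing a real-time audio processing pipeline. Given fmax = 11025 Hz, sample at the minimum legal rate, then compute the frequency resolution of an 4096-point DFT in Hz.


Step 1 — Nyquist sampling rate:
fs = 2 * fmax = 2 * 11025 = 22050 Hz

Step 2 — DFT bin spacing:
df = fs / N = 22050 / 4096 = 5.3833 Hz

5.3833 Hz


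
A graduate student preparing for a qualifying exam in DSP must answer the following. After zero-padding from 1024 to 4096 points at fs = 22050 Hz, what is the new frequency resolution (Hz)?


Frequency resolution after zero-padding:
N_padded = 1024 * 4 = 4096
df = fs / N_padded
   = 22050 / 4096
   = 5.3833 Hz

5.3833 Hz


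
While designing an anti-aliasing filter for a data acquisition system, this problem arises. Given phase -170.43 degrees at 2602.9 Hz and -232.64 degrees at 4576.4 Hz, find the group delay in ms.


Group delay from phase difference:
tau = -d(phi)/d(omega)
d(phi) = -62.21 deg = -1.085769 rad
d(omega) = 2*pi*(4576.4 - 2602.9) = 12399.8662 rad/s
tau = -(-1.085769) / 12399.8662
    = 0.0876 ms

0.0876 ms


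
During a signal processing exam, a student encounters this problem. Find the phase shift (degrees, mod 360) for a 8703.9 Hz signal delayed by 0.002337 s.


Phase shift from frequency and time delay:
phi = 360 * f * t_delay
    = 360 * 8703.9 * 0.002337
    = 7322.77 degrees
    mod 360 = 122.77 degrees

122.77 degrees


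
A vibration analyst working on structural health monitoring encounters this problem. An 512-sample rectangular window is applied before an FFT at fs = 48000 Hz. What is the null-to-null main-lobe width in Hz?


Main lobe width for a rectangular window:
Width = 2 * fs / N
      = 2 * 48000 / 512
      = 96000 / 512
      = 187.5 Hz

187.5 Hz


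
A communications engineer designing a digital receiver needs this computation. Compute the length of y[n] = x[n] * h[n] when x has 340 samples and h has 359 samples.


Linear convolution output length:
L = N + M - 1
  = 340 + 359 - 1
  = 698 samples

698


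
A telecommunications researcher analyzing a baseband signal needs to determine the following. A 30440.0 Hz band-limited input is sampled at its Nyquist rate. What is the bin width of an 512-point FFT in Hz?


Step 1 — Nyquist sampling rate:
fs = 2 * fmax = 2 * 30440.0 = 60880.0 Hz

Step 2 — DFT bin spacing:
df = fs / N = 60880.0 / 512 = 118.9062 Hz

118.9062 Hz


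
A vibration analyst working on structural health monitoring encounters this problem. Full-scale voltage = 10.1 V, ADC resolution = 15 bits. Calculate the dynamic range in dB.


Dynamic range from full-scale to LSB:
V_min = V_max / 2^bits = 10.1 / 2^15
DR = 20 * log10(V_max / V_min)
   = 20 * log10(2^15)
   = 20 * 15 * log10(2)
   = 90.31 dB

90.31 dB


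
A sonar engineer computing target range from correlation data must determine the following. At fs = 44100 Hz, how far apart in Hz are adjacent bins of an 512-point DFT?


DFT frequency resolution:
df = fs / N
   = 44100 / 512
   = 86.1328 Hz

86.1328 Hz


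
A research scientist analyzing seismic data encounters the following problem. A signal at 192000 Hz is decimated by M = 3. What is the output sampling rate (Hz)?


Decimation reduces the sample rate:
fs_out = fs_in / M
       = 192000 / 3
       = 64000.0 Hz

64000.0 Hz


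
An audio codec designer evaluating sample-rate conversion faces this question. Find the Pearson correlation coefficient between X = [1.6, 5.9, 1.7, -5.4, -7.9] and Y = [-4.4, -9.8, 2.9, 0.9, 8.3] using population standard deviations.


Pearson correlation coefficient (population):
r = cov(X,Y) / (std(X) * std(Y))
Mean X = -0.82, Mean Y = -0.42
Cov(X,Y) = -26.4164
Std(X) = 5.068885, Std(Y) = 6.206899
r = -0.8396

-0.8396


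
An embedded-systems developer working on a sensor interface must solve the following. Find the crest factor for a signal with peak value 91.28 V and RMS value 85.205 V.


Crest factor is the ratio of peak to RMS:
CF = V_peak / V_rms
   = 91.28 / 85.205
   = 1.0713

1.0713


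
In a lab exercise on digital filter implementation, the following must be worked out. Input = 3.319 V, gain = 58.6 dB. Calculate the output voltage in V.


Output voltage from dB gain:
V_out = V_in * 10^(gain_dB / 20)
      = 3.319 * 10^(58.6 / 20)
      = 3.319 * 851.138038
      = 2824.9271 V

2824.9271 V


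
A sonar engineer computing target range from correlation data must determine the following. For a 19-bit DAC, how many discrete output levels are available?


Number of quantization levels = 2^N
= 2^19
= 524288

524288


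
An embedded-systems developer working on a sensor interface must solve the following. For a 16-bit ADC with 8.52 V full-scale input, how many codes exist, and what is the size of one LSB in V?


Step 1 — number of quantization levels:
L = 2^N = 2^16 = 65536

Step 2 — LSB step size:
delta = Vfs / L
      = 8.52 / 65536
      = 0.00013 V

Levels = 65536; step size = 0.00013 V


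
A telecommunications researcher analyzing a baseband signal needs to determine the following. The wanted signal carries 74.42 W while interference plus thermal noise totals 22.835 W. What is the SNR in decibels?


SNR in decibels:
SNR = 10 * log10(Ps / Pn)
    = 10 * log10(74.42 / 22.835)
    = 10 * log10(3.259)
    = 10 * 0.5131
    = 5.13 dB

5.13 dB


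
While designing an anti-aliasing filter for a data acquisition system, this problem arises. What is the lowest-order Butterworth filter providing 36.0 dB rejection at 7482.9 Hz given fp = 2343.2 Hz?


Butterworth filter order formula:
n = log10(10^(A/10) - 1) / (2 * log10(f_stop/f_pass))
10^(36.0/10) - 1 = 3980.0717
f_stop/f_pass = 7482.9 / 2343.2 = 3.1935
n = 3.5695 -> ceil = 4

4


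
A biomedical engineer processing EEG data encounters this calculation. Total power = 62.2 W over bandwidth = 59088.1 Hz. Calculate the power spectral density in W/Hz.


Power spectral density:
PSD = P / BW
    = 62.2 / 59088.1
    = 0.00105267 W/Hz

0.00105267 W/Hz


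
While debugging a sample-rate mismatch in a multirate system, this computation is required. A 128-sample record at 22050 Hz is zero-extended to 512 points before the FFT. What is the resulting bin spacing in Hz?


Frequency resolution after zero-padding:
N_padded = 128 * 4 = 512
df = fs / N_padded
   = 22050 / 512
   = 43.0664 Hz

43.0664 Hz


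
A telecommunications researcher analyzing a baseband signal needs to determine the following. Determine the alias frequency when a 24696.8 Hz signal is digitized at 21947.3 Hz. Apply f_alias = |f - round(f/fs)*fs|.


Compute the nearest integer multiple of fs to the signal:
n = round(24696.8 / 21947.3) = 1
f_alias = |24696.8 - 1 * 21947.3|
        = |24696.8 - 21947.3|
        = 2749.5 Hz

2749.5


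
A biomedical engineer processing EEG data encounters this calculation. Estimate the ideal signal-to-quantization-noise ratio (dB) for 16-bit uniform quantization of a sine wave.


Theoretical SNR for a full-scale sinusoid:
SNR = 6.02 * N + 1.76
    = 6.02 * 16 + 1.76
    = 96.32 + 1.76
    = 98.08 dB

98.08 dB


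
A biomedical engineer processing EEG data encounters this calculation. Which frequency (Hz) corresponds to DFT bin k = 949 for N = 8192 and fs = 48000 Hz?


Frequency of DFT bin k:
f_k = k * fs / N
    = 949 * 48000 / 8192
    = 45552000 / 8192
    = 5560.547 Hz

5560.547 Hz


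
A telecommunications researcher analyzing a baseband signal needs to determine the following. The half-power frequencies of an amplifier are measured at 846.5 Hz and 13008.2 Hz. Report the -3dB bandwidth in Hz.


Bandwidth is the difference of -3dB frequencies:
BW = f_high - f_low
   = 13008.2 - 846.5
   = 12161.7 Hz

12161.7 Hz


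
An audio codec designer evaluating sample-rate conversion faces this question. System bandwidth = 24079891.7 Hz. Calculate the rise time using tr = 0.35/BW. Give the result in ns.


Rise time from bandwidth relationship:
tr = 0.35 / BW
   = 0.35 / 24079891.7
   = 1.453494909e-08 s
   = 14.5349 ns

14.5349 ns


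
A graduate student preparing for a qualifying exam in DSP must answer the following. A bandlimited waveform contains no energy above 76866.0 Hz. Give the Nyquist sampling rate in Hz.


The Nyquist rate is twice the maximum frequency component.
fs_min = 2 * fmax
      = 2 * 76866.0
      = 153732.0 Hz

153732.0


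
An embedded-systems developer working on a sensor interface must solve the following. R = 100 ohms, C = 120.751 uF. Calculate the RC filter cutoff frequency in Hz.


Cutoff frequency of a first-order RC filter:
fc = 1 / (2 * pi * R * C)
C = 120.751 uF = 0.000120751 F
fc = 1 / (2 * pi * 100 * 0.000120751)
   = 1 / 0.075870090902724
   = 13.180424 Hz

13.180424 Hz


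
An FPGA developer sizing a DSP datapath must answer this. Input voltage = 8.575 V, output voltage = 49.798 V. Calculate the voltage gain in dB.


Voltage gain in dB:
G = 20 * log10(Vout / Vin)
  = 20 * log10(49.798 / 8.575)
  = 20 * log10(5.807347)
  = 20 * 0.763978
  = 15.28 dB

15.28 dB


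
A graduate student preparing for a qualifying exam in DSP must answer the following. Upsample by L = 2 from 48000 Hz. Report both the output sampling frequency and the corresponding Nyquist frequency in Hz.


Step 1 — output sample rate after interpolation by L:
fs_out = L * fs_in = 2 * 48000 = 96000 Hz

Step 2 — Nyquist frequency of the output stream:
f_Nyq = fs_out / 2 = 96000 / 2 = 48000.0 Hz

fs_out = 96000 Hz; f_Nyquist = 48000.0 Hz


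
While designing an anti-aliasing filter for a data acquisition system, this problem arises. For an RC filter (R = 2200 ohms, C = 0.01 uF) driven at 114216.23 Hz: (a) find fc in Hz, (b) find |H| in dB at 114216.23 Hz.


Step 1 — cutoff frequency:
fc = 1 / (2*pi*R*C)
C = 0.01 uF = 1e-08 F
fc = 1 / (2*pi*2200*1e-08)
   = 7234.316 Hz

Step 2 — magnitude at f = 114216.23 Hz:
|H(f)| = 1 / sqrt(1 + (f/fc)^2)
f/fc = 114216.23 / 7234.316 = 15.788117
|H| = 1 / sqrt(1 + 249.264638) = 0.0632121
|H|_dB = 20*log10(0.0632121) = -23.98 dB

fc = 7234.316 Hz; |H(114216.23 Hz)| = -23.98 dB


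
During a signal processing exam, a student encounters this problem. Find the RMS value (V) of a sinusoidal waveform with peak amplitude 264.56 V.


RMS voltage for a sinusoidal waveform:
V_rms = V_peak / sqrt(2)
      = 264.56 / 1.414214
      = 187.072 V

187.072 V


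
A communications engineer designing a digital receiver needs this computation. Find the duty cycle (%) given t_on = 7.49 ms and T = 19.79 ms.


Duty cycle as a percentage:
DC = (t_on / T) * 100
   = (7.49 / 19.79) * 100
   = 0.378474 * 100
   = 37.85 %

37.85 %


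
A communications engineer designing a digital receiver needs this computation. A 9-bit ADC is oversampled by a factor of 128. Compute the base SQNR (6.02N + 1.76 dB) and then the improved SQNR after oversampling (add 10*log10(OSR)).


Step 1 — baseline SQNR at Nyquist:
SQNR_base = 6.02*N + 1.76
          = 6.02*9 + 1.76
          = 55.94 dB

Step 2 — oversampling processing gain:
G = 10*log10(OSR) = 10*log10(128) = 21.07 dB

Step 3 — total:
SQNR_total = 55.94 + 21.07 = 77.01 dB

Base SQNR = 55.94 dB; oversampled SQNR = 77.01 dB


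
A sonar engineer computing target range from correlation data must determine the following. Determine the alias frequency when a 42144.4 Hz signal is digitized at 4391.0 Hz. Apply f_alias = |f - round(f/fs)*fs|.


Compute the nearest integer multiple of fs to the signal:
n = round(42144.4 / 4391.0) = 10
f_alias = |42144.4 - 10 * 4391.0|
        = |42144.4 - 43910.0|
        = 1765.6 Hz

1765.6


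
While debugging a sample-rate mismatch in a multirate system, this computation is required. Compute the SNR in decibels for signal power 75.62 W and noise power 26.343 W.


SNR in decibels:
SNR = 10 * log10(Ps / Pn)
    = 10 * log10(75.62 / 26.343)
    = 10 * log10(2.8706)
    = 10 * 0.458
    = 4.58 dB

4.58 dB


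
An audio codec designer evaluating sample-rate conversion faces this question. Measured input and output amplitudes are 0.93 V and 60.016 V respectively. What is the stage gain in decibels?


Voltage gain in dB:
G = 20 * log10(Vout / Vin)
  = 20 * log10(60.016 / 0.93)
  = 20 * log10(64.533333)
  = 20 * 1.809784
  = 36.2 dB

36.2 dB


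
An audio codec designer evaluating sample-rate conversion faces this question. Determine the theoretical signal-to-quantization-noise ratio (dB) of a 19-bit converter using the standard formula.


Theoretical SNR for a full-scale sinusoid:
SNR = 6.02 * N + 1.76
    = 6.02 * 19 + 1.76
    = 114.38 + 1.76
    = 116.14 dB

116.14 dB


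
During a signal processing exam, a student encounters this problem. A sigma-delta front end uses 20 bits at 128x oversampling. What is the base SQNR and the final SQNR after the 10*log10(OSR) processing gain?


Step 1 — baseline SQNR at Nyquist:
SQNR_base = 6.02*N + 1.76
          = 6.02*20 + 1.76
          = 122.16 dB

Step 2 — oversampling processing gain:
G = 10*log10(OSR) = 10*log10(128) = 21.07 dB

Step 3 — total:
SQNR_total = 122.16 + 21.07 = 143.23 dB

Base SQNR = 122.16 dB; oversampled SQNR = 143.23 dB


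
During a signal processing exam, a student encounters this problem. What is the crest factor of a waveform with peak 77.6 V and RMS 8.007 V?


Crest factor is the ratio of peak to RMS:
CF = V_peak / V_rms
   = 77.6 / 8.007
   = 9.6915

9.6915


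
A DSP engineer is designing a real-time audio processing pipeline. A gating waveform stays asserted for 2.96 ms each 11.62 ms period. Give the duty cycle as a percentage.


Duty cycle as a percentage:
DC = (t_on / T) * 100
   = (2.96 / 11.62) * 100
   = 0.254733 * 100
   = 25.47 %

25.47 %


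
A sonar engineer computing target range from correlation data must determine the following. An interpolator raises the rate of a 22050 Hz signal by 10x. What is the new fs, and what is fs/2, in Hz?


Step 1 — output sample rate after interpolation by L:
fs_out = L * fs_in = 10 * 22050 = 220500 Hz

Step 2 — Nyquist frequency of the output stream:
f_Nyq = fs_out / 2 = 220500 / 2 = 110250.0 Hz

fs_out = 220500 Hz; f_Nyquist = 110250.0 Hz


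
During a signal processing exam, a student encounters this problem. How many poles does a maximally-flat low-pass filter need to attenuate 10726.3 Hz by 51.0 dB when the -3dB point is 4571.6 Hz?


Butterworth filter order formula:
n = log10(10^(A/10) - 1) / (2 * log10(f_stop/f_pass))
10^(51.0/10) - 1 = 125891.5412
f_stop/f_pass = 10726.3 / 4571.6 = 2.3463
n = 6.8848 -> ceil = 7

7


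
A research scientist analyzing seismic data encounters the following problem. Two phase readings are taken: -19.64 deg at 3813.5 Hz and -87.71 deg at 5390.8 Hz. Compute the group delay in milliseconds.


Group delay from phase difference:
tau = -d(phi)/d(omega)
d(phi) = -68.07 deg = -1.188046 rad
d(omega) = 2*pi*(5390.8 - 3813.5) = 9910.4682 rad/s
tau = -(-1.188046) / 9910.4682
    = 0.1199 ms

0.1199 ms


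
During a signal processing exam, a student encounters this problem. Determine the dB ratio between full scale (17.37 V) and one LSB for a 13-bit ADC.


Dynamic range from full-scale to LSB:
V_min = V_max / 2^bits = 17.37 / 2^13
DR = 20 * log10(V_max / V_min)
   = 20 * log10(2^13)
   = 20 * 13 * log10(2)
   = 78.27 dB

78.27 dB


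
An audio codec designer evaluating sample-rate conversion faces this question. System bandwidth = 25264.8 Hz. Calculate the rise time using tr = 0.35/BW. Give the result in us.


Rise time from bandwidth relationship:
tr = 0.35 / BW
   = 0.35 / 25264.8
   = 1.38532662e-05 s
   = 13.8533 us

13.8533 us


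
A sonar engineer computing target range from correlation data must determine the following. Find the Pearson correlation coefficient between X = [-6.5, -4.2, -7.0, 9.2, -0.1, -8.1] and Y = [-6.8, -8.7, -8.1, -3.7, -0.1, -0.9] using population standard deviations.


Pearson correlation coefficient (population):
r = cov(X,Y) / (std(X) * std(Y))
Mean X = -2.7833, Mean Y = -4.7167
Cov(X,Y) = 5.321944
Std(X) = 5.953547, Std(Y) = 3.380541
r = 0.2644

0.2644


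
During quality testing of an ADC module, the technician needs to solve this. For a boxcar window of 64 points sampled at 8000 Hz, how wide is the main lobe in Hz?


Main lobe width for a rectangular window:
Width = 2 * fs / N
      = 2 * 8000 / 64
      = 16000 / 64
      = 250.0 Hz

250.0 Hz


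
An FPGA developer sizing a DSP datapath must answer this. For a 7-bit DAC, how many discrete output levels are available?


Number of quantization levels = 2^N
= 2^7
= 128

128


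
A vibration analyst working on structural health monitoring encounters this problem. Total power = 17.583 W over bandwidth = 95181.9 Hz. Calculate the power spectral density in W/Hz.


Power spectral density:
PSD = P / BW
    = 17.583 / 95181.9
    = 0.00018473 W/Hz

0.00018473 W/Hz


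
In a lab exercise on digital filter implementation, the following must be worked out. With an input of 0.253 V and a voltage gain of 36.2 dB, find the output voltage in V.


Output voltage from dB gain:
V_out = V_in * 10^(gain_dB / 20)
      = 0.253 * 10^(36.2 / 20)
      = 0.253 * 64.565423
      = 16.3351 V

16.3351 V


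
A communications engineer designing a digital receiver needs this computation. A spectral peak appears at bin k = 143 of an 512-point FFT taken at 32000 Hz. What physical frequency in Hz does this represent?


Frequency of DFT bin k:
f_k = k * fs / N
    = 143 * 32000 / 512
    = 4576000 / 512
    = 8937.5 Hz

8937.5 Hz


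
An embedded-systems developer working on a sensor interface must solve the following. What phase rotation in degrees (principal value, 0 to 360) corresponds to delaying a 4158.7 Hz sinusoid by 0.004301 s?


Phase shift from frequency and time delay:
phi = 360 * f * t_delay
    = 360 * 4158.7 * 0.004301
    = 6439.16 degrees
    mod 360 = 319.16 degrees

319.16 degrees


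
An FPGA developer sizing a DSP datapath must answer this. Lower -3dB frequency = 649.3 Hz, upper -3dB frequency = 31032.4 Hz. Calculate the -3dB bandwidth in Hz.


Bandwidth is the difference of -3dB frequencies:
BW = f_high - f_low
   = 31032.4 - 649.3
   = 30383.1 Hz

30383.1 Hz


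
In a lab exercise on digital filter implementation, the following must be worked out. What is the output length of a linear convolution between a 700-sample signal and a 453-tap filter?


Linear convolution output length:
L = N + M - 1
  = 700 + 453 - 1
  = 1152 samples

1152


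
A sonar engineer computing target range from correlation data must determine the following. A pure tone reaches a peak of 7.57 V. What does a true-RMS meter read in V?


RMS voltage for a sinusoidal waveform:
V_rms = V_peak / sqrt(2)
      = 7.57 / 1.414214
      = 5.353 V

5.353 V


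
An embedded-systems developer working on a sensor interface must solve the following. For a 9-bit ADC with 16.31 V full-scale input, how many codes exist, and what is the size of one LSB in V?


Step 1 — number of quantization levels:
L = 2^N = 2^9 = 512

Step 2 — LSB step size:
delta = Vfs / L
      = 16.31 / 512
      = 0.03185547 V

Levels = 512; step size = 0.03185547 V


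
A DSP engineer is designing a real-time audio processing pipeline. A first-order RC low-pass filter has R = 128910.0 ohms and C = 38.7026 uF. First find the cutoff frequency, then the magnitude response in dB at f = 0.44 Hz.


Step 1 — cutoff frequency:
fc = 1 / (2*pi*R*C)
C = 38.7026 uF = 3.87026e-05 F
fc = 1 / (2*pi*128910.0*3.87026e-05)
   = 0.0319002 Hz

Step 2 — magnitude at f = 0.44 Hz:
|H(f)| = 1 / sqrt(1 + (f/fc)^2)
f/fc = 0.44 / 0.0319002 = 13.793017
|H| = 1 / sqrt(1 + 190.247318) = 0.0723107
|H|_dB = 20*log10(0.0723107) = -22.82 dB

fc = 0.0319002 Hz; |H(0.44 Hz)| = -22.82 dB


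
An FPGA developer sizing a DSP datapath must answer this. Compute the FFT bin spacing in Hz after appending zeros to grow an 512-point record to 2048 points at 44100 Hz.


Frequency resolution after zero-padding:
N_padded = 512 * 4 = 2048
df = fs / N_padded
   = 44100 / 2048
   = 21.5332 Hz

21.5332 Hz


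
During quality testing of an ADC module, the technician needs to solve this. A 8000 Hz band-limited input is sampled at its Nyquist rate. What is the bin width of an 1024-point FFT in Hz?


Step 1 — Nyquist sampling rate:
fs = 2 * fmax = 2 * 8000 = 16000 Hz

Step 2 — DFT bin spacing:
df = fs / N = 16000 / 1024 = 15.625 Hz

15.625 Hz


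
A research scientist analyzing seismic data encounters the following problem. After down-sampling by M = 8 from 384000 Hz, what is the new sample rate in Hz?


Decimation reduces the sample rate:
fs_out = fs_in / M
       = 384000 / 8
       = 48000.0 Hz

48000.0 Hz


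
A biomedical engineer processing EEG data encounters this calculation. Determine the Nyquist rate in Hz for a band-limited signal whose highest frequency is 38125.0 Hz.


The Nyquist rate is twice the maximum frequency component.
fs_min = 2 * fmax
      = 2 * 38125.0
      = 76250.0 Hz

76250.0


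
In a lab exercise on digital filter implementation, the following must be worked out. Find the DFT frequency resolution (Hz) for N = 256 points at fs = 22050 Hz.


DFT frequency resolution:
df = fs / N
   = 22050 / 256
   = 86.1328 Hz

86.1328 Hz


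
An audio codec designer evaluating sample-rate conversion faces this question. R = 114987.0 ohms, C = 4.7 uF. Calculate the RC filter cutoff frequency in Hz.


Cutoff frequency of a first-order RC filter:
fc = 1 / (2 * pi * R * C)
C = 4.7 uF = 4.7e-06 F
fc = 1 / (2 * pi * 114987.0 * 4.7e-06)
   = 1 / 3.3956777559083
   = 0.294492 Hz

0.294492 Hz


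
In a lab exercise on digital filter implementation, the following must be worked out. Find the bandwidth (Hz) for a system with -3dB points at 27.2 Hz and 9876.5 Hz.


Bandwidth is the difference of -3dB frequencies:
BW = f_high - f_low
   = 9876.5 - 27.2
   = 9849.3 Hz

9849.3 Hz


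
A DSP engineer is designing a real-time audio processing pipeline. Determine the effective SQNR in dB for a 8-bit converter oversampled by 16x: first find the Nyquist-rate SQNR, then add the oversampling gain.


Step 1 — baseline SQNR at Nyquist:
SQNR_base = 6.02*N + 1.76
          = 6.02*8 + 1.76
          = 49.92 dB

Step 2 — oversampling processing gain:
G = 10*log10(OSR) = 10*log10(16) = 12.04 dB

Step 3 — total:
SQNR_total = 49.92 + 12.04 = 61.96 dB

Base SQNR = 49.92 dB; oversampled SQNR = 61.96 dB


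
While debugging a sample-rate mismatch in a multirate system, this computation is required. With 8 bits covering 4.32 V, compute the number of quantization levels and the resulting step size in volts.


Step 1 — number of quantization levels:
L = 2^N = 2^8 = 256

Step 2 — LSB step size:
delta = Vfs / L
      = 4.32 / 256
      = 0.016875 V

Levels = 256; step size = 0.016875 V


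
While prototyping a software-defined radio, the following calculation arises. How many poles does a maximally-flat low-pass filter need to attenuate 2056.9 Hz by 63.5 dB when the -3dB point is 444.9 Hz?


Butterworth filter order formula:
n = log10(10^(A/10) - 1) / (2 * log10(f_stop/f_pass))
10^(63.5/10) - 1 = 2238720.1386
f_stop/f_pass = 2056.9 / 444.9 = 4.6233
n = 4.7748 -> ceil = 5

5


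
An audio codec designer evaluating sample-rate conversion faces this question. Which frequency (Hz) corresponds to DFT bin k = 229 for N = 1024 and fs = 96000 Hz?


Frequency of DFT bin k:
f_k = k * fs / N
    = 229 * 96000 / 1024
    = 21984000 / 1024
    = 21468.75 Hz

21468.75 Hz


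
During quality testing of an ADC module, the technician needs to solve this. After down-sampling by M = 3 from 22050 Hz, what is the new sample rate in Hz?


Decimation reduces the sample rate:
fs_out = fs_in / M
       = 22050 / 3
       = 7350.0 Hz

7350.0 Hz


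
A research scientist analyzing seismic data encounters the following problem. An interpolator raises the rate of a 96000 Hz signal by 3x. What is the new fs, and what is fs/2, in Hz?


Step 1 — output sample rate after interpolation by L:
fs_out = L * fs_in = 3 * 96000 = 288000 Hz

Step 2 — Nyquist frequency of the output stream:
f_Nyq = fs_out / 2 = 288000 / 2 = 144000.0 Hz

fs_out = 288000 Hz; f_Nyquist = 144000.0 Hz


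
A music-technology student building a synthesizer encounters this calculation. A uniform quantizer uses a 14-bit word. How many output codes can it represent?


Number of quantization levels = 2^N
= 2^14
= 16384

16384


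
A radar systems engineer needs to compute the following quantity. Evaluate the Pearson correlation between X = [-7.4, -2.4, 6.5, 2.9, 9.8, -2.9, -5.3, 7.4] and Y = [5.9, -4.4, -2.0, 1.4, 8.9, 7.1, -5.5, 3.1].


Pearson correlation coefficient (population):
r = cov(X,Y) / (std(X) * std(Y))
Mean X = 1.075, Mean Y = 1.8125
Cov(X,Y) = 7.636563
Std(X) = 6.012851, Std(Y) = 5.041438
r = 0.2519

0.2519


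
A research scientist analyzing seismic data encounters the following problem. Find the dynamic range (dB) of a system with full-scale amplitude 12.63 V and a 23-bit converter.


Dynamic range from full-scale to LSB:
V_min = V_max / 2^bits = 12.63 / 2^23
DR = 20 * log10(V_max / V_min)
   = 20 * log10(2^23)
   = 20 * 23 * log10(2)
   = 138.47 dB

138.47 dB


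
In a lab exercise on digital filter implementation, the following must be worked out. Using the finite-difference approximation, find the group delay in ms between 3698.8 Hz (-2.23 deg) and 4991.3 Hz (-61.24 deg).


Group delay from phase difference:
tau = -d(phi)/d(omega)
d(phi) = -59.01 deg = -1.029919 rad
d(omega) = 2*pi*(4991.3 - 3698.8) = 8121.017 rad/s
tau = -(-1.029919) / 8121.017
    = 0.1268 ms

0.1268 ms


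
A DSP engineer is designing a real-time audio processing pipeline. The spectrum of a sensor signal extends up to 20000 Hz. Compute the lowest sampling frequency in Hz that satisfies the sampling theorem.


The Nyquist rate is twice the maximum frequency component.
fs_min = 2 * fmax
      = 2 * 20000
      = 40000 Hz

40000


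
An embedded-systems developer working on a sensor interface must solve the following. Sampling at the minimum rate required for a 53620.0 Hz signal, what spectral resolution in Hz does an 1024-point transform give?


Step 1 — Nyquist sampling rate:
fs = 2 * fmax = 2 * 53620.0 = 107240.0 Hz

Step 2 — DFT bin spacing:
df = fs / N = 107240.0 / 1024 = 104.7266 Hz

104.7266 Hz


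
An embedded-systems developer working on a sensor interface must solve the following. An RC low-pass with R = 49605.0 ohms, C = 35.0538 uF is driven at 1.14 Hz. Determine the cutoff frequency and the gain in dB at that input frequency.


Step 1 — cutoff frequency:
fc = 1 / (2*pi*R*C)
C = 35.0538 uF = 3.50538e-05 F
fc = 1 / (2*pi*49605.0*3.50538e-05)
   = 0.0915292 Hz

Step 2 — magnitude at f = 1.14 Hz:
|H(f)| = 1 / sqrt(1 + (f/fc)^2)
f/fc = 1.14 / 0.0915292 = 12.455042
|H| = 1 / sqrt(1 + 155.128071) = 0.0800312
|H|_dB = 20*log10(0.0800312) = -21.93 dB

fc = 0.0915292 Hz; |H(1.14 Hz)| = -21.93 dB


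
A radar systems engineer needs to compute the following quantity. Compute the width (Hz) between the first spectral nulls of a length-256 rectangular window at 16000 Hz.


Main lobe width for a rectangular window:
Width = 2 * fs / N
      = 2 * 16000 / 256
      = 32000 / 256
      = 125.0 Hz

125.0 Hz


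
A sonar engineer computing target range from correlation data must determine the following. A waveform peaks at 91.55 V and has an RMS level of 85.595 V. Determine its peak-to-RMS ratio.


Crest factor is the ratio of peak to RMS:
CF = V_peak / V_rms
   = 91.55 / 85.595
   = 1.0696

1.0696


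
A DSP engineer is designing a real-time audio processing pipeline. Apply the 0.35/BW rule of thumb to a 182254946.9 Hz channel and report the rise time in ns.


Rise time from bandwidth relationship:
tr = 0.35 / BW
   = 0.35 / 182254946.9
   = 1.920386831e-09 s
   = 1.9204 ns

1.9204 ns


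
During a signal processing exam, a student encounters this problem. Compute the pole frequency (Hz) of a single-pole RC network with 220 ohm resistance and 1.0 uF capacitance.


Cutoff frequency of a first-order RC filter:
fc = 1 / (2 * pi * R * C)
C = 1.0 uF = 1e-06 F
fc = 1 / (2 * pi * 220 * 1e-06)
   = 1 / 0.0013823007675795
   = 723.43156 Hz

723.43156 Hz


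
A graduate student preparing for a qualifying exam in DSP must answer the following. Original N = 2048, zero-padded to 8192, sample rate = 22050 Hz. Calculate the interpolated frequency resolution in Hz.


Frequency resolution after zero-padding:
N_padded = 2048 * 4 = 8192
df = fs / N_padded
   = 22050 / 8192
   = 2.6917 Hz

2.6917 Hz


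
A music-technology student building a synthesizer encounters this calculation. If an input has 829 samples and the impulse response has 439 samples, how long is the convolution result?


Linear convolution output length:
L = N + M - 1
  = 829 + 439 - 1
  = 1267 samples

1267


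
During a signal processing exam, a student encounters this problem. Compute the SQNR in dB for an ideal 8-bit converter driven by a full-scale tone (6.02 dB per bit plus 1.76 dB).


Theoretical SNR for a full-scale sinusoid:
SNR = 6.02 * N + 1.76
    = 6.02 * 8 + 1.76
    = 48.16 + 1.76
    = 49.92 dB

49.92 dB


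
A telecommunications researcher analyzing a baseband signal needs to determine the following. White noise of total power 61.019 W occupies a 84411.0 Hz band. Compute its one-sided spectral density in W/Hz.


Power spectral density:
PSD = P / BW
    = 61.019 / 84411.0
    = 0.00072288 W/Hz

0.00072288 W/Hz


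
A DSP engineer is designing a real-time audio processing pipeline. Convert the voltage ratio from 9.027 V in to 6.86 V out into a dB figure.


Voltage gain in dB:
G = 20 * log10(Vout / Vin)
  = 20 * log10(6.86 / 9.027)
  = 20 * log10(0.759942)
  = 20 * -0.119219
  = -2.38 dB

-2.38 dB


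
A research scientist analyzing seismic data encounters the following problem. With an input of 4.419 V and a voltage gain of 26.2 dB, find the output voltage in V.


Output voltage from dB gain:
V_out = V_in * 10^(gain_dB / 20)
      = 4.419 * 10^(26.2 / 20)
      = 4.419 * 20.417379
      = 90.2244 V

90.2244 V


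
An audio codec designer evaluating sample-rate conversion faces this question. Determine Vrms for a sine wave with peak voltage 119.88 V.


RMS voltage for a sinusoidal waveform:
V_rms = V_peak / sqrt(2)
      = 119.88 / 1.414214
      = 84.768 V

84.768 V


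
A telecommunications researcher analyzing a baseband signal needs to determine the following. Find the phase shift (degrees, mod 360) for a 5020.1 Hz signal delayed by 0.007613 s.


Phase shift from frequency and time delay:
phi = 360 * f * t_delay
    = 360 * 5020.1 * 0.007613
    = 13758.49 degrees
    mod 360 = 78.49 degrees

78.49 degrees


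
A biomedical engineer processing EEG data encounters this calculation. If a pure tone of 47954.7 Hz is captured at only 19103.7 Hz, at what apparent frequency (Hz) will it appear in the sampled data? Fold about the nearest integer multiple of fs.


Compute the nearest integer multiple of fs to the signal:
n = round(47954.7 / 19103.7) = 3
f_alias = |47954.7 - 3 * 19103.7|
        = |47954.7 - 57311.1|
        = 9356.4 Hz

9356.4


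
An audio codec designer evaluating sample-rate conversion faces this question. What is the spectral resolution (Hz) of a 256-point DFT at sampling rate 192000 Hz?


DFT frequency resolution:
df = fs / N
   = 192000 / 256
   = 750.0 Hz

750.0 Hz


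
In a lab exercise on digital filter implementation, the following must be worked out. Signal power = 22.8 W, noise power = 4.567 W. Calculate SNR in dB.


SNR in decibels:
SNR = 10 * log10(Ps / Pn)
    = 10 * log10(22.8 / 4.567)
    = 10 * log10(4.9923)
    = 10 * 0.6983
    = 6.98 dB

6.98 dB


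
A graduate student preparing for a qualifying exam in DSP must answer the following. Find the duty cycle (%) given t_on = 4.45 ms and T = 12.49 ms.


Duty cycle as a percentage:
DC = (t_on / T) * 100
   = (4.45 / 12.49) * 100
   = 0.356285 * 100
   = 35.63 %

35.63 %


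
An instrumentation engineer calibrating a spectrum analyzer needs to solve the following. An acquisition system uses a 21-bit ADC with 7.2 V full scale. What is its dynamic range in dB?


Dynamic range from full-scale to LSB:
V_min = V_max / 2^bits = 7.2 / 2^21
DR = 20 * log10(V_max / V_min)
   = 20 * log10(2^21)
   = 20 * 21 * log10(2)
   = 126.43 dB

126.43 dB


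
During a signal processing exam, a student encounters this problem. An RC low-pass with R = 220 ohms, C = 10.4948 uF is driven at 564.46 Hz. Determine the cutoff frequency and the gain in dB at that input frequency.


Step 1 — cutoff frequency:
fc = 1 / (2*pi*R*C)
C = 10.4948 uF = 1.04948e-05 F
fc = 1 / (2*pi*220*1.04948e-05)
   = 68.9324 Hz

Step 2 — magnitude at f = 564.46 Hz:
|H(f)| = 1 / sqrt(1 + (f/fc)^2)
f/fc = 564.46 / 68.9324 = 8.188602
|H| = 1 / sqrt(1 + 67.053203) = 0.1212204
|H|_dB = 20*log10(0.1212204) = -18.33 dB

fc = 68.9324 Hz; |H(564.46 Hz)| = -18.33 dB


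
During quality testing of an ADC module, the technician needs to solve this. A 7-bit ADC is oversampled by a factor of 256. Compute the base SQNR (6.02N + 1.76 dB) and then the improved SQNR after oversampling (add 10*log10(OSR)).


Step 1 — baseline SQNR at Nyquist:
SQNR_base = 6.02*N + 1.76
          = 6.02*7 + 1.76
          = 43.9 dB

Step 2 — oversampling processing gain:
G = 10*log10(OSR) = 10*log10(256) = 24.08 dB

Step 3 — total:
SQNR_total = 43.9 + 24.08 = 67.98 dB

Base SQNR = 43.9 dB; oversampled SQNR = 67.98 dB


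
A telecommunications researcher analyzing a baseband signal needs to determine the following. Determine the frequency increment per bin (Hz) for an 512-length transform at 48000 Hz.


DFT frequency resolution:
df = fs / N
   = 48000 / 512
   = 93.75 Hz

93.75 Hz


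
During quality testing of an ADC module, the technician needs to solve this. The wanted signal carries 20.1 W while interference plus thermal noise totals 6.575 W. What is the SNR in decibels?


SNR in decibels:
SNR = 10 * log10(Ps / Pn)
    = 10 * log10(20.1 / 6.575)
    = 10 * log10(3.057)
    = 10 * 0.4853
    = 4.85 dB

4.85 dB


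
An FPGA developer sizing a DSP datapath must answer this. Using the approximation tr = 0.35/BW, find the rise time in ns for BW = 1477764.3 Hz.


Rise time from bandwidth relationship:
tr = 0.35 / BW
   = 0.35 / 1477764.3
   = 2.368442654e-07 s
   = 236.8443 ns

236.8443 ns


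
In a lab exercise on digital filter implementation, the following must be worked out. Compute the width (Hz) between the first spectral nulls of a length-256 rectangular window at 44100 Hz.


Main lobe width for a rectangular window:
Width = 2 * fs / N
      = 2 * 44100 / 256
      = 88200 / 256
      = 344.531 Hz

344.531 Hz


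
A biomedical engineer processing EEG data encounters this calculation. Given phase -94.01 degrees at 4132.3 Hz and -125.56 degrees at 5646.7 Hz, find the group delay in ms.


Group delay from phase difference:
tau = -d(phi)/d(omega)
d(phi) = -31.55 deg = -0.550651 rad
d(omega) = 2*pi*(5646.7 - 4132.3) = 9515.2558 rad/s
tau = -(-0.550651) / 9515.2558
    = 0.0579 ms

0.0579 ms


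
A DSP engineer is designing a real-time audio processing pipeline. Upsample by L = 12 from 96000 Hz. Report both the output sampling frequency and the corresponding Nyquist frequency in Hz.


Step 1 — output sample rate after interpolation by L:
fs_out = L * fs_in = 12 * 96000 = 1152000 Hz

Step 2 — Nyquist frequency of the output stream:
f_Nyq = fs_out / 2 = 1152000 / 2 = 576000.0 Hz

fs_out = 1152000 Hz; f_Nyquist = 576000.0 Hz


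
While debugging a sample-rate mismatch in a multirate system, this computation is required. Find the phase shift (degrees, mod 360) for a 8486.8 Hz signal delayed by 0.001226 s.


Phase shift from frequency and time delay:
phi = 360 * f * t_delay
    = 360 * 8486.8 * 0.001226
    = 3745.73 degrees
    mod 360 = 145.73 degrees

145.73 degrees


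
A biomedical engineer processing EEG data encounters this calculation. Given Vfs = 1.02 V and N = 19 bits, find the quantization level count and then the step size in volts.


Step 1 — number of quantization levels:
L = 2^N = 2^19 = 524288

Step 2 — LSB step size:
delta = Vfs / L
      = 1.02 / 524288
      = 1.95e-06 V

Levels = 524288; step size = 1.95e-06 V


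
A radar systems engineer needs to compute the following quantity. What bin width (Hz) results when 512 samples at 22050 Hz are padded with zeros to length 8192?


Frequency resolution after zero-padding:
N_padded = 512 * 16 = 8192
df = fs / N_padded
   = 22050 / 8192
   = 2.6917 Hz

2.6917 Hz


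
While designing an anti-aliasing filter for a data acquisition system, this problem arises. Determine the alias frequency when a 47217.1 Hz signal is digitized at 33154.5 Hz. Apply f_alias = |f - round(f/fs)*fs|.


Compute the nearest integer multiple of fs to the signal:
n = round(47217.1 / 33154.5) = 1
f_alias = |47217.1 - 1 * 33154.5|
        = |47217.1 - 33154.5|
        = 14062.6 Hz

14062.6


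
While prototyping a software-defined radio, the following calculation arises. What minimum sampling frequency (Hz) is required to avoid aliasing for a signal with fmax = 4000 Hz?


The Nyquist rate is twice the maximum frequency component.
fs_min = 2 * fmax
      = 2 * 4000
      = 8000 Hz

8000


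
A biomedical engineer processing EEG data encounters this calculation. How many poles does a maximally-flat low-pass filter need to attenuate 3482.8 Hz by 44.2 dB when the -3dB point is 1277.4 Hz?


Butterworth filter order formula:
n = log10(10^(A/10) - 1) / (2 * log10(f_stop/f_pass))
10^(44.2/10) - 1 = 26301.6799
f_stop/f_pass = 3482.8 / 1277.4 = 2.7265
n = 5.0734 -> ceil = 6

6


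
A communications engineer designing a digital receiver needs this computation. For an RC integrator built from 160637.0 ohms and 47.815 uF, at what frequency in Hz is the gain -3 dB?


Cutoff frequency of a first-order RC filter:
fc = 1 / (2 * pi * R * C)
C = 47.815 uF = 4.7815e-05 F
fc = 1 / (2 * pi * 160637.0 * 4.7815e-05)
   = 1 / 48.260255106026
   = 0.020721 Hz

0.020721 Hz


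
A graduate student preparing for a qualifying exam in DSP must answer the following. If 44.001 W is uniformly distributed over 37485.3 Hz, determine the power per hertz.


Power spectral density:
PSD = P / BW
    = 44.001 / 37485.3
    = 0.00117382 W/Hz

0.00117382 W/Hz


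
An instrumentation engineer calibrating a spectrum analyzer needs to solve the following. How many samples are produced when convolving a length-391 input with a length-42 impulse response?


Linear convolution output length:
L = N + M - 1
  = 391 + 42 - 1
  = 432 samples

432


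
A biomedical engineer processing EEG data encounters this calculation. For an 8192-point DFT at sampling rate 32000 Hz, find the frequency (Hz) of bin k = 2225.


Frequency of DFT bin k:
f_k = k * fs / N
    = 2225 * 32000 / 8192
    = 71200000 / 8192
    = 8691.406 Hz

8691.406 Hz


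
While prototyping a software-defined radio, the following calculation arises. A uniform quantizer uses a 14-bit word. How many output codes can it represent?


Number of quantization levels = 2^N
= 2^14
= 16384

16384


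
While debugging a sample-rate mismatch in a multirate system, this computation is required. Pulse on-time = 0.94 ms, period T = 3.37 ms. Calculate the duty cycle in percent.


Duty cycle as a percentage:
DC = (t_on / T) * 100
   = (0.94 / 3.37) * 100
   = 0.278932 * 100
   = 27.89 %

27.89 %


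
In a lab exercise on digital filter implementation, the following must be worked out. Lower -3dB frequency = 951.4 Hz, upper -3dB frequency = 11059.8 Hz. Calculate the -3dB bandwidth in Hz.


Bandwidth is the difference of -3dB frequencies:
BW = f_high - f_low
   = 11059.8 - 951.4
   = 10108.4 Hz

10108.4 Hz


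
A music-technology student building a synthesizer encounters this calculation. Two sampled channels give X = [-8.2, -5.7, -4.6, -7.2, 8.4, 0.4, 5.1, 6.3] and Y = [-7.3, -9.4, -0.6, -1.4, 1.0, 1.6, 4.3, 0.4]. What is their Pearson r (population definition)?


Pearson correlation coefficient (population):
r = cov(X,Y) / (std(X) * std(Y))
Mean X = -0.6875, Mean Y = -1.425
Cov(X,Y) = 18.991563
Std(X) = 6.178276, Std(Y) = 4.329189
r = 0.71

0.71
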